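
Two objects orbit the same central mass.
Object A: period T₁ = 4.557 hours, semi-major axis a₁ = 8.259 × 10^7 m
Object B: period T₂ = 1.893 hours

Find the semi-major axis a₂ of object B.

Convert to SI: T₁ = 4.557 hours = 16405.2 s; T₂ = 1.893 hours = 6814.8 s.
Kepler's third law: (T₁/T₂)² = (a₁/a₂)³ ⇒ a₂ = a₁ · (T₂/T₁)^(2/3).
T₂/T₁ = 6814.8 / 16405.2 = 0.415405.
a₂ = 8.259e+07 · (0.415405)^(2/3) m ≈ 4.598e+07 m = 4.598 × 10^7 m.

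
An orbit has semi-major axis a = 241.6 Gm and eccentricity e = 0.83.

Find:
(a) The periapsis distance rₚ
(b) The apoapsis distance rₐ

Convert to SI: a = 241.6 Gm = 2.416e+11 m.
(a) rₚ = a(1 − e) = 2.416e+11 · (1 − 0.83) = 2.416e+11 · 0.17 ≈ 4.107e+10 m = 41.07 Gm.
(b) rₐ = a(1 + e) = 2.416e+11 · (1 + 0.83) = 2.416e+11 · 1.83 ≈ 4.421e+11 m = 442.1 Gm.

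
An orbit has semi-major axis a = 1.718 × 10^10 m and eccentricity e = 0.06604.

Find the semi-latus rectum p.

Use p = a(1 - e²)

p = a (1 − e²).
p = 1.718e+10 · (1 − (0.06604)²) = 1.718e+10 · 0.995639 ≈ 1.711e+10 m = 1.711 × 10^10 m.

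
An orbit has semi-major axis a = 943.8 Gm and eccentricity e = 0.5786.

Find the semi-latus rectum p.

Convert to SI: a = 943.8 Gm = 9.438e+11 m.
p = a (1 − e²).
p = 9.438e+11 · (1 − (0.5786)²) = 9.438e+11 · 0.665222 ≈ 6.278e+11 m = 627.8 Gm.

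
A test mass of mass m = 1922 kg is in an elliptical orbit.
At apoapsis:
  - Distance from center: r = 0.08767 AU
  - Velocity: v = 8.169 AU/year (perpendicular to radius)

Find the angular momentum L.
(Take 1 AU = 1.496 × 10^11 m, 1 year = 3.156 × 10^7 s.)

Convert to SI: r = 0.08767 AU = 1.31154e+10 m; v = 8.169 AU/year = 38722.5 m/s.
Since v is perpendicular to r, L = m · v · r.
L = 1922 · 38722.5 · 1.31154e+10 kg·m²/s ≈ 9.761e+17 kg·m²/s.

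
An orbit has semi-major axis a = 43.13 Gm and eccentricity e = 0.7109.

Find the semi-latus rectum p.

Convert to SI: a = 43.13 Gm = 4.313e+10 m.
p = a (1 − e²).
p = 4.313e+10 · (1 − (0.7109)²) = 4.313e+10 · 0.494621 ≈ 2.133e+10 m = 21.33 Gm.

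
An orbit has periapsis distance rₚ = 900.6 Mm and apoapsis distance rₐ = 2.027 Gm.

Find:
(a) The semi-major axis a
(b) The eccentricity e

Convert to SI: rₚ = 900.6 Mm = 9.006e+08 m; rₐ = 2.027 Gm = 2.027e+09 m.
(a) a = (rₚ + rₐ) / 2 = (9.006e+08 + 2.027e+09) / 2 ≈ 1.464e+09 m = 1.464 Gm.
(b) e = (rₐ − rₚ) / (rₐ + rₚ) = (2.027e+09 − 9.006e+08) / (2.027e+09 + 9.006e+08) ≈ 0.3848.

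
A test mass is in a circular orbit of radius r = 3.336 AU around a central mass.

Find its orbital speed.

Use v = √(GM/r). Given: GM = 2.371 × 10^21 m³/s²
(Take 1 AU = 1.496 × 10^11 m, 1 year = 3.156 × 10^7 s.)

Convert to SI: r = 3.336 AU = 4.99066e+11 m.
For a circular orbit, gravity supplies the centripetal force, so v = √(GM / r).
v = √(2.371e+21 / 4.99066e+11) m/s ≈ 6.893e+04 m/s = 14.54 AU/year.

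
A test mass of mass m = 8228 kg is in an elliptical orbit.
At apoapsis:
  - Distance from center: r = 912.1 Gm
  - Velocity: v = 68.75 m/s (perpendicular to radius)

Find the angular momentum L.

Convert to SI: r = 912.1 Gm = 9.121e+11 m.
Since v is perpendicular to r, L = m · v · r.
L = 8228 · 68.75 · 9.121e+11 kg·m²/s ≈ 5.16e+17 kg·m²/s.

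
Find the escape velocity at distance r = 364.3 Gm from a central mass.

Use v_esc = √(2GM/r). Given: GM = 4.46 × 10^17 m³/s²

Convert to SI: r = 364.3 Gm = 3.643e+11 m.
Escape velocity comes from setting total energy to zero: ½v² − GM/r = 0 ⇒ v_esc = √(2GM / r).
v_esc = √(2 · 4.46e+17 / 3.643e+11) m/s ≈ 1565 m/s = 1.565 km/s.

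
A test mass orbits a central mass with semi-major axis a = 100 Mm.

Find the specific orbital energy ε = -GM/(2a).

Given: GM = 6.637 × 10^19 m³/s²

Convert to SI: a = 100 Mm = 1e+08 m.
ε = −GM / (2a).
ε = −6.637e+19 / (2 · 1e+08) J/kg ≈ -3.318e+11 J/kg = -331.9 GJ/kg.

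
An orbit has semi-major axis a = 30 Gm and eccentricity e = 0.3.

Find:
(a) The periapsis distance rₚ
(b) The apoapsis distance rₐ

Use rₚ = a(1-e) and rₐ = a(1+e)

Convert to SI: a = 30 Gm = 3e+10 m.
(a) rₚ = a(1 − e) = 3e+10 · (1 − 0.3) = 3e+10 · 0.7 ≈ 2.1e+10 m = 21 Gm.
(b) rₐ = a(1 + e) = 3e+10 · (1 + 0.3) = 3e+10 · 1.3 ≈ 3.9e+10 m = 39 Gm.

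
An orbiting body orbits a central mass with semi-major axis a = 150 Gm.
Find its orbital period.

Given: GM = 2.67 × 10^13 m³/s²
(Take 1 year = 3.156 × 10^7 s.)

Convert to SI: a = 150 Gm = 1.5e+11 m.
Kepler's third law: T = 2π √(a³ / GM).
Substituting a = 1.5e+11 m and GM = 2.67e+13 m³/s²:
T = 2π √((1.5e+11)³ / 2.67e+13) s
T ≈ 7.064e+10 s = 2238 years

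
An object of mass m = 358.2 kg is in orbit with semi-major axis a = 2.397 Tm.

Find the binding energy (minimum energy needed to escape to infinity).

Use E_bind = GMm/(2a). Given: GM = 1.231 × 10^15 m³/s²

Convert to SI: a = 2.397 Tm = 2.397e+12 m.
Total orbital energy is E = −GMm/(2a); binding energy is E_bind = −E = GMm/(2a).
E_bind = 1.231e+15 · 358.2 / (2 · 2.397e+12) J ≈ 9.198e+04 J = 91.98 kJ.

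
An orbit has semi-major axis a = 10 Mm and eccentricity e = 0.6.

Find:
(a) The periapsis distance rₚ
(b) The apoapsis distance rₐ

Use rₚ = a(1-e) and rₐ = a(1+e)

Convert to SI: a = 10 Mm = 1e+07 m.
(a) rₚ = a(1 − e) = 1e+07 · (1 − 0.6) = 1e+07 · 0.4 ≈ 4e+06 m = 4 Mm.
(b) rₐ = a(1 + e) = 1e+07 · (1 + 0.6) = 1e+07 · 1.6 ≈ 1.6e+07 m = 16 Mm.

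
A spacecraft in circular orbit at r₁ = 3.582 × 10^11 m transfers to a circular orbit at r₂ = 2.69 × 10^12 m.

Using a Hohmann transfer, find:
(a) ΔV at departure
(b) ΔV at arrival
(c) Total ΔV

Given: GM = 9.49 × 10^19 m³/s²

Transfer semi-major axis: a_t = (r₁ + r₂)/2 = (3.582e+11 + 2.69e+12)/2 = 1.5241e+12 m.
Circular speeds: v₁ = √(GM/r₁) = 16276.8 m/s, v₂ = √(GM/r₂) = 5939.6 m/s.
Transfer speeds (vis-viva v² = GM(2/r − 1/a_t)): v₁ᵗ = 21624.2 m/s, v₂ᵗ = 2879.47 m/s.
(a) ΔV₁ = |v₁ᵗ − v₁| ≈ 5347 m/s = 5.347 km/s.
(b) ΔV₂ = |v₂ − v₂ᵗ| ≈ 3060 m/s = 3.06 km/s.
(c) ΔV_total = ΔV₁ + ΔV₂ ≈ 8407 m/s = 8.407 km/s.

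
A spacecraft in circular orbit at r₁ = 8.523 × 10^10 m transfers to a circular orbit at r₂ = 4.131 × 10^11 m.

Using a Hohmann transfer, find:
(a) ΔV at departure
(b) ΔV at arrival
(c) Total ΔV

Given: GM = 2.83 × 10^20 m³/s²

Transfer semi-major axis: a_t = (r₁ + r₂)/2 = (8.523e+10 + 4.131e+11)/2 = 2.49165e+11 m.
Circular speeds: v₁ = √(GM/r₁) = 57623.1 m/s, v₂ = √(GM/r₂) = 26173.7 m/s.
Transfer speeds (vis-viva v² = GM(2/r − 1/a_t)): v₁ᵗ = 74196.1 m/s, v₂ᵗ = 15308 m/s.
(a) ΔV₁ = |v₁ᵗ − v₁| ≈ 1.657e+04 m/s = 16.57 km/s.
(b) ΔV₂ = |v₂ − v₂ᵗ| ≈ 1.087e+04 m/s = 10.87 km/s.
(c) ΔV_total = ΔV₁ + ΔV₂ ≈ 2.744e+04 m/s = 27.44 km/s.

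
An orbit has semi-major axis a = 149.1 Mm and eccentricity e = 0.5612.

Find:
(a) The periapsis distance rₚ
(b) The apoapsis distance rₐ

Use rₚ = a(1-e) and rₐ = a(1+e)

Convert to SI: a = 149.1 Mm = 1.491e+08 m.
(a) rₚ = a(1 − e) = 1.491e+08 · (1 − 0.5612) = 1.491e+08 · 0.4388 ≈ 6.543e+07 m = 65.43 Mm.
(b) rₐ = a(1 + e) = 1.491e+08 · (1 + 0.5612) = 1.491e+08 · 1.5612 ≈ 2.328e+08 m = 232.8 Mm.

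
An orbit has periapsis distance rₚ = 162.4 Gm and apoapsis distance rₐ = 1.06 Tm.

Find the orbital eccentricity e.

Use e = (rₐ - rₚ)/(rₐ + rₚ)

Convert to SI: rₚ = 162.4 Gm = 1.624e+11 m; rₐ = 1.06 Tm = 1.06e+12 m.
e = (rₐ − rₚ) / (rₐ + rₚ).
e = (1.06e+12 − 1.624e+11) / (1.06e+12 + 1.624e+11) = 8.976e+11 / 1.2224e+12 ≈ 0.7343.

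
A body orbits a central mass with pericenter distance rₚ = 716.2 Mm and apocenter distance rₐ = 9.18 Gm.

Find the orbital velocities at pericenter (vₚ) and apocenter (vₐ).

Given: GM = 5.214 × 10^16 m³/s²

Convert to SI: rₚ = 716.2 Mm = 7.162e+08 m; rₐ = 9.18 Gm = 9.18e+09 m.
Use the vis-viva equation v² = GM(2/r − 1/a) with a = (rₚ + rₐ)/2 = (7.162e+08 + 9.18e+09)/2 = 4.9481e+09 m.
vₚ = √(GM · (2/rₚ − 1/a)) = √(5.214e+16 · (2/7.162e+08 − 1/4.9481e+09)) m/s ≈ 1.162e+04 m/s = 11.62 km/s.
vₐ = √(GM · (2/rₐ − 1/a)) = √(5.214e+16 · (2/9.18e+09 − 1/4.9481e+09)) m/s ≈ 906.7 m/s = 906.7 m/s.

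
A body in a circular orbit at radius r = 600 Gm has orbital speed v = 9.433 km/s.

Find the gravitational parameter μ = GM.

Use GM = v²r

Convert to SI: r = 600 Gm = 6e+11 m; v = 9.433 km/s = 9433 m/s.
For a circular orbit v² = GM/r, so GM = v² · r.
GM = (9433)² · 6e+11 m³/s² ≈ 5.339e+19 m³/s² = 5.339 × 10^19 m³/s².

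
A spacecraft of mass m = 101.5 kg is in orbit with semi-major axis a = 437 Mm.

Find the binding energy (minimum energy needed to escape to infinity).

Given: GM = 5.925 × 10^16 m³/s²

Convert to SI: a = 437 Mm = 4.37e+08 m.
Total orbital energy is E = −GMm/(2a); binding energy is E_bind = −E = GMm/(2a).
E_bind = 5.925e+16 · 101.5 / (2 · 4.37e+08) J ≈ 6.881e+09 J = 6.881 GJ.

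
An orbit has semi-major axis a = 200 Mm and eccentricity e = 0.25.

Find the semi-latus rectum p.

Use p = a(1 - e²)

Convert to SI: a = 200 Mm = 2e+08 m.
p = a (1 − e²).
p = 2e+08 · (1 − (0.25)²) = 2e+08 · 0.9375 ≈ 1.875e+08 m = 187.5 Mm.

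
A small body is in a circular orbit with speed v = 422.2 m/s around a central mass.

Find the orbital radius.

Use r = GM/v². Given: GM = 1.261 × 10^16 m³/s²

For a circular orbit, v² = GM / r, so r = GM / v².
r = 1.261e+16 / (422.2)² m ≈ 7.074e+10 m = 7.074 × 10^10 m.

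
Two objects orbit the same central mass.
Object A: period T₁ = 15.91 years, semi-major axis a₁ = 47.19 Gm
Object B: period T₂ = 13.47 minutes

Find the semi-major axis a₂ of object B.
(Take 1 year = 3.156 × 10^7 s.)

Convert to SI: T₁ = 15.91 years = 5.0212e+08 s; a₁ = 47.19 Gm = 4.719e+10 m; T₂ = 13.47 minutes = 808.2 s.
Kepler's third law: (T₁/T₂)² = (a₁/a₂)³ ⇒ a₂ = a₁ · (T₂/T₁)^(2/3).
T₂/T₁ = 808.2 / 5.0212e+08 = 1.60958e-06.
a₂ = 4.719e+10 · (1.60958e-06)^(2/3) m ≈ 6.481e+06 m = 6.481 Mm.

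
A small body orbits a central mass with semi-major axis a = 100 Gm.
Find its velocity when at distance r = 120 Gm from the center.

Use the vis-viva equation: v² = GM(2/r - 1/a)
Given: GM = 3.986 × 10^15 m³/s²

Convert to SI: a = 100 Gm = 1e+11 m; r = 120 Gm = 1.2e+11 m.
Vis-viva: v = √(GM · (2/r − 1/a)).
2/r − 1/a = 2/1.2e+11 − 1/1e+11 = 6.66667e-12 m⁻¹.
v = √(3.986e+15 · 6.66667e-12) m/s ≈ 163 m/s = 163 m/s.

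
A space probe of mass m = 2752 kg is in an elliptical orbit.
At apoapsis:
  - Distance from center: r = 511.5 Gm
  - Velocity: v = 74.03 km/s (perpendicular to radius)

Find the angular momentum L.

Convert to SI: r = 511.5 Gm = 5.115e+11 m; v = 74.03 km/s = 74030 m/s.
Since v is perpendicular to r, L = m · v · r.
L = 2752 · 74030 · 5.115e+11 kg·m²/s ≈ 1.042e+20 kg·m²/s.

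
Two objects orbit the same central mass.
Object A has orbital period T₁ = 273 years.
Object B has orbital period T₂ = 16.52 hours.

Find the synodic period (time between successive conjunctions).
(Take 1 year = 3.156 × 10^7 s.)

Convert to SI: T₁ = 273 years = 8.61588e+09 s; T₂ = 16.52 hours = 59472 s.
T_syn = |T₁ · T₂ / (T₁ − T₂)|.
T_syn = |8.61588e+09 · 59472 / (8.61588e+09 − 59472)| s ≈ 5.947e+04 s = 16.52 hours.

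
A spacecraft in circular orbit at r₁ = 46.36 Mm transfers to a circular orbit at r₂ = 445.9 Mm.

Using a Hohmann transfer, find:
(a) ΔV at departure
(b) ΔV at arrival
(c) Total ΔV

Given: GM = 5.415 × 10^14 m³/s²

Convert to SI: r₁ = 46.36 Mm = 4.636e+07 m; r₂ = 445.9 Mm = 4.459e+08 m.
Transfer semi-major axis: a_t = (r₁ + r₂)/2 = (4.636e+07 + 4.459e+08)/2 = 2.4613e+08 m.
Circular speeds: v₁ = √(GM/r₁) = 3417.65 m/s, v₂ = √(GM/r₂) = 1102 m/s.
Transfer speeds (vis-viva v² = GM(2/r − 1/a_t)): v₁ᵗ = 4600.07 m/s, v₂ᵗ = 478.266 m/s.
(a) ΔV₁ = |v₁ᵗ − v₁| ≈ 1182 m/s = 1.182 km/s.
(b) ΔV₂ = |v₂ − v₂ᵗ| ≈ 623.7 m/s = 623.7 m/s.
(c) ΔV_total = ΔV₁ + ΔV₂ ≈ 1806 m/s = 1.806 km/s.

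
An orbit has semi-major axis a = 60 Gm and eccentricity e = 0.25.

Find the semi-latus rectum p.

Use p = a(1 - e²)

Convert to SI: a = 60 Gm = 6e+10 m.
p = a (1 − e²).
p = 6e+10 · (1 − (0.25)²) = 6e+10 · 0.9375 ≈ 5.625e+10 m = 56.25 Gm.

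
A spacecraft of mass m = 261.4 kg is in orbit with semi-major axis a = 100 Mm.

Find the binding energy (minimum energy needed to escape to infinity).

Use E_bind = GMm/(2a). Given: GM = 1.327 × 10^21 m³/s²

Convert to SI: a = 100 Mm = 1e+08 m.
Total orbital energy is E = −GMm/(2a); binding energy is E_bind = −E = GMm/(2a).
E_bind = 1.327e+21 · 261.4 / (2 · 1e+08) J ≈ 1.734e+15 J = 1.734 PJ.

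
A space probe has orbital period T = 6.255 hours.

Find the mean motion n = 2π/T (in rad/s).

Convert to SI: T = 6.255 hours = 22518 s.
n = 2π / T.
n = 2π / 22518 s ≈ 0.000279 rad/s.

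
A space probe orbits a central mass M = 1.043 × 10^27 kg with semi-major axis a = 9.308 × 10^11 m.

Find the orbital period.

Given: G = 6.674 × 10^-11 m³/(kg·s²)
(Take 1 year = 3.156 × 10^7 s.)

GM = G · M = 6.674e-11 · 1.043e+27 = 6.96098e+16 m³/s².
Kepler's third law: T = 2π √(a³ / GM).
Substituting a = 9.308e+11 m and GM = 6.96098e+16 m³/s²:
T = 2π √((9.308e+11)³ / 6.96098e+16) s
T ≈ 2.139e+10 s = 677.6 years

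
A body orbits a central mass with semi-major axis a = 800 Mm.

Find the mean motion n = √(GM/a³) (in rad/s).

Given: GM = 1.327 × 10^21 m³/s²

Convert to SI: a = 800 Mm = 8e+08 m.
n = √(GM / a³).
n = √(1.327e+21 / (8e+08)³) rad/s ≈ 0.00161 rad/s.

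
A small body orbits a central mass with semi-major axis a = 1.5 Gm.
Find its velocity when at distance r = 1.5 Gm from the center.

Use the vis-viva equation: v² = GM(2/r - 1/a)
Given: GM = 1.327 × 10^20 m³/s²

Convert to SI: a = 1.5 Gm = 1.5e+09 m; r = 1.5 Gm = 1.5e+09 m.
Vis-viva: v = √(GM · (2/r − 1/a)).
2/r − 1/a = 2/1.5e+09 − 1/1.5e+09 = 6.66667e-10 m⁻¹.
v = √(1.327e+20 · 6.66667e-10) m/s ≈ 2.974e+05 m/s = 297.4 km/s.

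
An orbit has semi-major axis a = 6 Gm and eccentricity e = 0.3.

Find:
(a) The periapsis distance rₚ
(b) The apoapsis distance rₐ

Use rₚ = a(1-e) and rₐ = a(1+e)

Convert to SI: a = 6 Gm = 6e+09 m.
(a) rₚ = a(1 − e) = 6e+09 · (1 − 0.3) = 6e+09 · 0.7 ≈ 4.2e+09 m = 4.2 Gm.
(b) rₐ = a(1 + e) = 6e+09 · (1 + 0.3) = 6e+09 · 1.3 ≈ 7.8e+09 m = 7.8 Gm.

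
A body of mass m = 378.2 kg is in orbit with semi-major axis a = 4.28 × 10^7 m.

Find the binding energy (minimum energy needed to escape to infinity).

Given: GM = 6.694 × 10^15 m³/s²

Total orbital energy is E = −GMm/(2a); binding energy is E_bind = −E = GMm/(2a).
E_bind = 6.694e+15 · 378.2 / (2 · 4.28e+07) J ≈ 2.958e+10 J = 29.58 GJ.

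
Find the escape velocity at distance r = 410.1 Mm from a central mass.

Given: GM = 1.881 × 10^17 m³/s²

Convert to SI: r = 410.1 Mm = 4.101e+08 m.
Escape velocity comes from setting total energy to zero: ½v² − GM/r = 0 ⇒ v_esc = √(2GM / r).
v_esc = √(2 · 1.881e+17 / 4.101e+08) m/s ≈ 3.029e+04 m/s = 30.29 km/s.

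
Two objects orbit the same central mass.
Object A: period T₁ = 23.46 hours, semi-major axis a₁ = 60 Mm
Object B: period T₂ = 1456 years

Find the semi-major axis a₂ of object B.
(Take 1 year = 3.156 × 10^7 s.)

Convert to SI: T₁ = 23.46 hours = 84456 s; a₁ = 60 Mm = 6e+07 m; T₂ = 1456 years = 4.59514e+10 s.
Kepler's third law: (T₁/T₂)² = (a₁/a₂)³ ⇒ a₂ = a₁ · (T₂/T₁)^(2/3).
T₂/T₁ = 4.59514e+10 / 84456 = 544086.
a₂ = 6e+07 · (544086)^(2/3) m ≈ 3.999e+11 m = 399.9 Gm.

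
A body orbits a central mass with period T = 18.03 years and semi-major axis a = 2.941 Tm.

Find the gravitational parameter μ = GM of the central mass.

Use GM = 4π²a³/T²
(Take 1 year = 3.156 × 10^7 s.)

Convert to SI: T = 18.03 years = 5.69027e+08 s; a = 2.941 Tm = 2.941e+12 m.
GM = 4π² · a³ / T².
GM = 4π² · (2.941e+12)³ / (5.69027e+08)² m³/s² ≈ 3.102e+21 m³/s² = 3.102 × 10^21 m³/s².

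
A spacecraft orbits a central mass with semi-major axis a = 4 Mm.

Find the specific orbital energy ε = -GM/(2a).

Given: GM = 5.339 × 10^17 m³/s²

Convert to SI: a = 4 Mm = 4e+06 m.
ε = −GM / (2a).
ε = −5.339e+17 / (2 · 4e+06) J/kg ≈ -6.674e+10 J/kg = -66.74 GJ/kg.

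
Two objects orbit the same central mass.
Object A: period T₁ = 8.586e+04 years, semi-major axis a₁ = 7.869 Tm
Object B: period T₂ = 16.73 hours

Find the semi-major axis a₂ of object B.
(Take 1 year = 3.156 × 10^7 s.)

Convert to SI: T₁ = 8.586e+04 years = 2.70974e+12 s; a₁ = 7.869 Tm = 7.869e+12 m; T₂ = 16.73 hours = 60228 s.
Kepler's third law: (T₁/T₂)² = (a₁/a₂)³ ⇒ a₂ = a₁ · (T₂/T₁)^(2/3).
T₂/T₁ = 60228 / 2.70974e+12 = 2.22265e-08.
a₂ = 7.869e+12 · (2.22265e-08)^(2/3) m ≈ 6.221e+07 m = 62.21 Mm.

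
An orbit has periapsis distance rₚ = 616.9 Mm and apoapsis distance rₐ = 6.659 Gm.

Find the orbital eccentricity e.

Convert to SI: rₚ = 616.9 Mm = 6.169e+08 m; rₐ = 6.659 Gm = 6.659e+09 m.
e = (rₐ − rₚ) / (rₐ + rₚ).
e = (6.659e+09 − 6.169e+08) / (6.659e+09 + 6.169e+08) = 6.0421e+09 / 7.2759e+09 ≈ 0.8304.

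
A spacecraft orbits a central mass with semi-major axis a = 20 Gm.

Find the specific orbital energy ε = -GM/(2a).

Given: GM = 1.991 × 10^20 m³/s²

Convert to SI: a = 20 Gm = 2e+10 m.
ε = −GM / (2a).
ε = −1.991e+20 / (2 · 2e+10) J/kg ≈ -4.978e+09 J/kg = -4.978 GJ/kg.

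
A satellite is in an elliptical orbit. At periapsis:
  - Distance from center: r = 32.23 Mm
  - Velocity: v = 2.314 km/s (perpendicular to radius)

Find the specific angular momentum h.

Convert to SI: r = 32.23 Mm = 3.223e+07 m; v = 2.314 km/s = 2314 m/s.
With v perpendicular to r, h = r · v.
h = 3.223e+07 · 2314 m²/s ≈ 7.458e+10 m²/s.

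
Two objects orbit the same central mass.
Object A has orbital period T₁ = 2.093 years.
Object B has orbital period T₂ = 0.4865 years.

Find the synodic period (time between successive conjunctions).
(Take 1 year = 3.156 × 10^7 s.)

Convert to SI: T₁ = 2.093 years = 6.60551e+07 s; T₂ = 0.4865 years = 1.53539e+07 s.
T_syn = |T₁ · T₂ / (T₁ − T₂)|.
T_syn = |6.60551e+07 · 1.53539e+07 / (6.60551e+07 − 1.53539e+07)| s ≈ 2e+07 s = 0.6338 years.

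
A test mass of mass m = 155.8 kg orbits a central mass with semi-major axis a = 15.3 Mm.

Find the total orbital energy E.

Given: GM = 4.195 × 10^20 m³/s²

Convert to SI: a = 15.3 Mm = 1.53e+07 m.
E = −GMm / (2a).
E = −4.195e+20 · 155.8 / (2 · 1.53e+07) J ≈ -2.136e+15 J = -2.136 PJ.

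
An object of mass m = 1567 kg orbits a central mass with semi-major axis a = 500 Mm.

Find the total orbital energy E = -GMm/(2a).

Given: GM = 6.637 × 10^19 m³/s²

Convert to SI: a = 500 Mm = 5e+08 m.
E = −GMm / (2a).
E = −6.637e+19 · 1567 / (2 · 5e+08) J ≈ -1.04e+14 J = -104 TJ.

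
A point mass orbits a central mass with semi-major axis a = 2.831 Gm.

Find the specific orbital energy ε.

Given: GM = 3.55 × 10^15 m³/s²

Convert to SI: a = 2.831 Gm = 2.831e+09 m.
ε = −GM / (2a).
ε = −3.55e+15 / (2 · 2.831e+09) J/kg ≈ -6.27e+05 J/kg = -627 kJ/kg.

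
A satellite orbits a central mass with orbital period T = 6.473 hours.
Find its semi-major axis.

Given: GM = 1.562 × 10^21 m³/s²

Convert to SI: T = 6.473 hours = 23302.8 s.
Invert Kepler's third law: a = (GM · T² / (4π²))^(1/3).
Substituting T = 23302.8 s and GM = 1.562e+21 m³/s²:
a = (1.562e+21 · (23302.8)² / (4π²))^(1/3) m
a ≈ 2.78e+09 m = 2.78 Gm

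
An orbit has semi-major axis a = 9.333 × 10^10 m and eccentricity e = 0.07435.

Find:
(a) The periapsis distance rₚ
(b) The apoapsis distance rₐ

(a) rₚ = a(1 − e) = 9.333e+10 · (1 − 0.07435) = 9.333e+10 · 0.92565 ≈ 8.639e+10 m = 8.639 × 10^10 m.
(b) rₐ = a(1 + e) = 9.333e+10 · (1 + 0.07435) = 9.333e+10 · 1.07435 ≈ 1.003e+11 m = 1.003 × 10^11 m.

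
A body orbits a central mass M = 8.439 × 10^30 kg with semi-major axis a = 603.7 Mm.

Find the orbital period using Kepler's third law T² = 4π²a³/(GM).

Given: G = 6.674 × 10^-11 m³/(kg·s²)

Convert to SI: a = 603.7 Mm = 6.037e+08 m.
GM = G · M = 6.674e-11 · 8.439e+30 = 5.63219e+20 m³/s².
Kepler's third law: T = 2π √(a³ / GM).
Substituting a = 6.037e+08 m and GM = 5.63219e+20 m³/s²:
T = 2π √((6.037e+08)³ / 5.63219e+20) s
T ≈ 3927 s = 1.091 hours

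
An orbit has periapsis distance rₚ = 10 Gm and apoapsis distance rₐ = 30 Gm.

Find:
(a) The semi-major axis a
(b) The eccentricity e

Convert to SI: rₚ = 10 Gm = 1e+10 m; rₐ = 30 Gm = 3e+10 m.
(a) a = (rₚ + rₐ) / 2 = (1e+10 + 3e+10) / 2 ≈ 2e+10 m = 20 Gm.
(b) e = (rₐ − rₚ) / (rₐ + rₚ) = (3e+10 − 1e+10) / (3e+10 + 1e+10) ≈ 0.5.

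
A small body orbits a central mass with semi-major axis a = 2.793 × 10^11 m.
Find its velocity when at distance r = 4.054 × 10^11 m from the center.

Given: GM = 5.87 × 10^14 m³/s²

Vis-viva: v = √(GM · (2/r − 1/a)).
2/r − 1/a = 2/4.054e+11 − 1/2.793e+11 = 1.35302e-12 m⁻¹.
v = √(5.87e+14 · 1.35302e-12) m/s ≈ 28.18 m/s = 28.18 m/s.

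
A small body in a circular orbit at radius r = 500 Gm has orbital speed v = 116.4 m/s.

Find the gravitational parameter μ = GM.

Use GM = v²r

Convert to SI: r = 500 Gm = 5e+11 m.
For a circular orbit v² = GM/r, so GM = v² · r.
GM = (116.4)² · 5e+11 m³/s² ≈ 6.774e+15 m³/s² = 6.774 × 10^15 m³/s².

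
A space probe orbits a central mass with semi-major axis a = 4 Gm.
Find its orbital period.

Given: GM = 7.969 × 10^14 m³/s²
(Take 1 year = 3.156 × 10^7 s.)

Convert to SI: a = 4 Gm = 4e+09 m.
Kepler's third law: T = 2π √(a³ / GM).
Substituting a = 4e+09 m and GM = 7.969e+14 m³/s²:
T = 2π √((4e+09)³ / 7.969e+14) s
T ≈ 5.631e+07 s = 1.784 years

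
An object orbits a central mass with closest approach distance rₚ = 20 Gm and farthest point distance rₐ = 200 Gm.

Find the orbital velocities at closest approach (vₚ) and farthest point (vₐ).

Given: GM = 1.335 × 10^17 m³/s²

Convert to SI: rₚ = 20 Gm = 2e+10 m; rₐ = 200 Gm = 2e+11 m.
Use the vis-viva equation v² = GM(2/r − 1/a) with a = (rₚ + rₐ)/2 = (2e+10 + 2e+11)/2 = 1.1e+11 m.
vₚ = √(GM · (2/rₚ − 1/a)) = √(1.335e+17 · (2/2e+10 − 1/1.1e+11)) m/s ≈ 3484 m/s = 3.484 km/s.
vₐ = √(GM · (2/rₐ − 1/a)) = √(1.335e+17 · (2/2e+11 − 1/1.1e+11)) m/s ≈ 348.4 m/s = 348.4 m/s.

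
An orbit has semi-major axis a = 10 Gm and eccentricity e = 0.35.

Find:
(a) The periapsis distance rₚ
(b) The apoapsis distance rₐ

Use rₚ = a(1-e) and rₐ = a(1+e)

Convert to SI: a = 10 Gm = 1e+10 m.
(a) rₚ = a(1 − e) = 1e+10 · (1 − 0.35) = 1e+10 · 0.65 ≈ 6.5e+09 m = 6.5 Gm.
(b) rₐ = a(1 + e) = 1e+10 · (1 + 0.35) = 1e+10 · 1.35 ≈ 1.35e+10 m = 13.5 Gm.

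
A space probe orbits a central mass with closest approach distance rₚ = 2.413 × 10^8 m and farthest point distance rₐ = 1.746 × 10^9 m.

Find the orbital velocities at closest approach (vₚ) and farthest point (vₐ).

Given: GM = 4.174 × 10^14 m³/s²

Use the vis-viva equation v² = GM(2/r − 1/a) with a = (rₚ + rₐ)/2 = (2.413e+08 + 1.746e+09)/2 = 9.9365e+08 m.
vₚ = √(GM · (2/rₚ − 1/a)) = √(4.174e+14 · (2/2.413e+08 − 1/9.9365e+08)) m/s ≈ 1743 m/s = 1.743 km/s.
vₐ = √(GM · (2/rₐ − 1/a)) = √(4.174e+14 · (2/1.746e+09 − 1/9.9365e+08)) m/s ≈ 240.9 m/s = 240.9 m/s.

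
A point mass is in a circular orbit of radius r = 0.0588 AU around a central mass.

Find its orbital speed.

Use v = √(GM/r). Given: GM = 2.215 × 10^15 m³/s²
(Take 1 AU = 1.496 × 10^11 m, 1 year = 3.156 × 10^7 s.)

Convert to SI: r = 0.0588 AU = 8.79648e+09 m.
For a circular orbit, gravity supplies the centripetal force, so v = √(GM / r).
v = √(2.215e+15 / 8.79648e+09) m/s ≈ 501.8 m/s = 0.1059 AU/year.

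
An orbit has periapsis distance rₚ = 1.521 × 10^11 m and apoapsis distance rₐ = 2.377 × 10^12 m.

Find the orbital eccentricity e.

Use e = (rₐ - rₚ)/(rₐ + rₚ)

e = (rₐ − rₚ) / (rₐ + rₚ).
e = (2.377e+12 − 1.521e+11) / (2.377e+12 + 1.521e+11) = 2.2249e+12 / 2.5291e+12 ≈ 0.8797.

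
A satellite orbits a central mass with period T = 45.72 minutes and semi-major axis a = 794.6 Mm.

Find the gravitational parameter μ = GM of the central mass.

Convert to SI: T = 45.72 minutes = 2743.2 s; a = 794.6 Mm = 7.946e+08 m.
GM = 4π² · a³ / T².
GM = 4π² · (7.946e+08)³ / (2743.2)² m³/s² ≈ 2.632e+21 m³/s² = 2.632 × 10^21 m³/s².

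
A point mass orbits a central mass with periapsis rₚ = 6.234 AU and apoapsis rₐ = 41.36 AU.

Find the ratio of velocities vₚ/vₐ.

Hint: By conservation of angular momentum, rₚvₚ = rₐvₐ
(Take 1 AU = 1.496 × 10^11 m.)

Convert to SI: rₚ = 6.234 AU = 9.32606e+11 m; rₐ = 41.36 AU = 6.18746e+12 m.
Conservation of angular momentum gives rₚvₚ = rₐvₐ, so vₚ/vₐ = rₐ/rₚ.
vₚ/vₐ = 6.18746e+12 / 9.32606e+11 ≈ 6.635.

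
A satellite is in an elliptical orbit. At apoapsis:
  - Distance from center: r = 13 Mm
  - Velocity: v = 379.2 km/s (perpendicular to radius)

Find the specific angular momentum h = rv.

Convert to SI: r = 13 Mm = 1.3e+07 m; v = 379.2 km/s = 379200 m/s.
With v perpendicular to r, h = r · v.
h = 1.3e+07 · 379200 m²/s ≈ 4.93e+12 m²/s.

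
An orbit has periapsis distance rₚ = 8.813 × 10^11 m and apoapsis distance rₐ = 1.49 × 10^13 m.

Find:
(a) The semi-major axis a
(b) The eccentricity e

(a) a = (rₚ + rₐ) / 2 = (8.813e+11 + 1.49e+13) / 2 ≈ 7.891e+12 m = 7.891 × 10^12 m.
(b) e = (rₐ − rₚ) / (rₐ + rₚ) = (1.49e+13 − 8.813e+11) / (1.49e+13 + 8.813e+11) ≈ 0.8883.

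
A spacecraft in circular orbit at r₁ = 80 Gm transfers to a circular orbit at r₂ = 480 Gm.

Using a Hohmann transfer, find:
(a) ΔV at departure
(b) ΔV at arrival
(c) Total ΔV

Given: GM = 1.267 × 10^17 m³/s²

Convert to SI: r₁ = 80 Gm = 8e+10 m; r₂ = 480 Gm = 4.8e+11 m.
Transfer semi-major axis: a_t = (r₁ + r₂)/2 = (8e+10 + 4.8e+11)/2 = 2.8e+11 m.
Circular speeds: v₁ = √(GM/r₁) = 1258.47 m/s, v₂ = √(GM/r₂) = 513.769 m/s.
Transfer speeds (vis-viva v² = GM(2/r − 1/a_t)): v₁ᵗ = 1647.73 m/s, v₂ᵗ = 274.621 m/s.
(a) ΔV₁ = |v₁ᵗ − v₁| ≈ 389.3 m/s = 389.3 m/s.
(b) ΔV₂ = |v₂ − v₂ᵗ| ≈ 239.1 m/s = 239.1 m/s.
(c) ΔV_total = ΔV₁ + ΔV₂ ≈ 628.4 m/s = 628.4 m/s.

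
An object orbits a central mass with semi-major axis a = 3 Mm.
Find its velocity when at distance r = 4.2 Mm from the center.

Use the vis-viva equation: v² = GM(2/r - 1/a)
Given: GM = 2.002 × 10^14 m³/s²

Convert to SI: a = 3 Mm = 3e+06 m; r = 4.2 Mm = 4.2e+06 m.
Vis-viva: v = √(GM · (2/r − 1/a)).
2/r − 1/a = 2/4.2e+06 − 1/3e+06 = 1.42857e-07 m⁻¹.
v = √(2.002e+14 · 1.42857e-07) m/s ≈ 5348 m/s = 5.348 km/s.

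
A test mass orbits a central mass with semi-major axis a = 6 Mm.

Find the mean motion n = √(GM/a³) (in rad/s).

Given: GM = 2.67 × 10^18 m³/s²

Convert to SI: a = 6 Mm = 6e+06 m.
n = √(GM / a³).
n = √(2.67e+18 / (6e+06)³) rad/s ≈ 0.1112 rad/s.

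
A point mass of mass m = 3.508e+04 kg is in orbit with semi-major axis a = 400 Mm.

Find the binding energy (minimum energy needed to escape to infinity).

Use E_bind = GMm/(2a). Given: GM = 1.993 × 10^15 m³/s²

Convert to SI: a = 400 Mm = 4e+08 m.
Total orbital energy is E = −GMm/(2a); binding energy is E_bind = −E = GMm/(2a).
E_bind = 1.993e+15 · 3.508e+04 / (2 · 4e+08) J ≈ 8.739e+10 J = 87.39 GJ.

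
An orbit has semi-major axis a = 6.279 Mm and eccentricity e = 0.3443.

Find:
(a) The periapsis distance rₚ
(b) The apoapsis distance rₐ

Convert to SI: a = 6.279 Mm = 6.279e+06 m.
(a) rₚ = a(1 − e) = 6.279e+06 · (1 − 0.3443) = 6.279e+06 · 0.6557 ≈ 4.117e+06 m = 4.117 Mm.
(b) rₐ = a(1 + e) = 6.279e+06 · (1 + 0.3443) = 6.279e+06 · 1.3443 ≈ 8.441e+06 m = 8.441 Mm.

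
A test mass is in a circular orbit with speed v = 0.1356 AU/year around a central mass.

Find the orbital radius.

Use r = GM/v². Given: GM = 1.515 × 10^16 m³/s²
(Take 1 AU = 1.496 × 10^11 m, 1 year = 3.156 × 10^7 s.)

Convert to SI: v = 0.1356 AU/year = 642.768 m/s.
For a circular orbit, v² = GM / r, so r = GM / v².
r = 1.515e+16 / (642.768)² m ≈ 3.667e+10 m = 0.2451 AU.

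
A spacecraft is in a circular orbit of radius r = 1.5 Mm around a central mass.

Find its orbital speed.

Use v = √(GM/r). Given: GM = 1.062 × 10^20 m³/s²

Convert to SI: r = 1.5 Mm = 1.5e+06 m.
For a circular orbit, gravity supplies the centripetal force, so v = √(GM / r).
v = √(1.062e+20 / 1.5e+06) m/s ≈ 8.414e+06 m/s = 8414 km/s.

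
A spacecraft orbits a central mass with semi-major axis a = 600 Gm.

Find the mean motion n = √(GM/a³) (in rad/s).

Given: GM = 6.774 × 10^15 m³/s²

Convert to SI: a = 600 Gm = 6e+11 m.
n = √(GM / a³).
n = √(6.774e+15 / (6e+11)³) rad/s ≈ 1.771e-10 rad/s.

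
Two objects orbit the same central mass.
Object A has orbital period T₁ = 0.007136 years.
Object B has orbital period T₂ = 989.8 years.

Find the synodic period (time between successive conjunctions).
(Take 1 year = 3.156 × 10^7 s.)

Convert to SI: T₁ = 0.007136 years = 225212 s; T₂ = 989.8 years = 3.12381e+10 s.
T_syn = |T₁ · T₂ / (T₁ − T₂)|.
T_syn = |225212 · 3.12381e+10 / (225212 − 3.12381e+10)| s ≈ 2.252e+05 s = 0.007136 years.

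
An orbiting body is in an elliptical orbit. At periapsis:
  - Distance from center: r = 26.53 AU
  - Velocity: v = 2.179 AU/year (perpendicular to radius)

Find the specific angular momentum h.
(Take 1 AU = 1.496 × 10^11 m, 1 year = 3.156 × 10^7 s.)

Convert to SI: r = 26.53 AU = 3.96889e+12 m; v = 2.179 AU/year = 10328.8 m/s.
With v perpendicular to r, h = r · v.
h = 3.96889e+12 · 10328.8 m²/s ≈ 4.099e+16 m²/s.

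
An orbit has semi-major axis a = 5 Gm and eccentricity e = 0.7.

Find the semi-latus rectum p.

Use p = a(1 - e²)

Convert to SI: a = 5 Gm = 5e+09 m.
p = a (1 − e²).
p = 5e+09 · (1 − (0.7)²) = 5e+09 · 0.51 ≈ 2.55e+09 m = 2.55 Gm.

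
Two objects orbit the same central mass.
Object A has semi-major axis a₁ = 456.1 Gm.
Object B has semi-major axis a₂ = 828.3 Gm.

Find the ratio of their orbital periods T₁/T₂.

Convert to SI: a₁ = 456.1 Gm = 4.561e+11 m; a₂ = 828.3 Gm = 8.283e+11 m.
From Kepler's third law, (T₁/T₂)² = (a₁/a₂)³, so T₁/T₂ = (a₁/a₂)^(3/2).
a₁/a₂ = 4.561e+11 / 8.283e+11 = 0.550646.
T₁/T₂ = (0.550646)^(3/2) ≈ 0.4086.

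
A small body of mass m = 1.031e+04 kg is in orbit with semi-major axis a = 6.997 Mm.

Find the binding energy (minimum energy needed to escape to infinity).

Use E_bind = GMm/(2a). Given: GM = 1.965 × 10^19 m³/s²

Convert to SI: a = 6.997 Mm = 6.997e+06 m.
Total orbital energy is E = −GMm/(2a); binding energy is E_bind = −E = GMm/(2a).
E_bind = 1.965e+19 · 1.031e+04 / (2 · 6.997e+06) J ≈ 1.448e+16 J = 14.48 PJ.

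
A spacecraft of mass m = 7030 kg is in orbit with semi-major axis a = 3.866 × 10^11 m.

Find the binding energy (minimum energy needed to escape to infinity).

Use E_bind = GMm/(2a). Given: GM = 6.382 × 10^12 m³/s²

Total orbital energy is E = −GMm/(2a); binding energy is E_bind = −E = GMm/(2a).
E_bind = 6.382e+12 · 7030 / (2 · 3.866e+11) J ≈ 5.803e+04 J = 58.03 kJ.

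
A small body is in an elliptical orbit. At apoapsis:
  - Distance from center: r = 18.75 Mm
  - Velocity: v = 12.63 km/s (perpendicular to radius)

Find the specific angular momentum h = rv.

Convert to SI: r = 18.75 Mm = 1.875e+07 m; v = 12.63 km/s = 12630 m/s.
With v perpendicular to r, h = r · v.
h = 1.875e+07 · 12630 m²/s ≈ 2.368e+11 m²/s.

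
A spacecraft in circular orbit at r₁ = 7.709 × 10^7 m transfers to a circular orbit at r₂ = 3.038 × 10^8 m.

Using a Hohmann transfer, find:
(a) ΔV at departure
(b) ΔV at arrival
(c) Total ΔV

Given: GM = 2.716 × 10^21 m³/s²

Transfer semi-major axis: a_t = (r₁ + r₂)/2 = (7.709e+07 + 3.038e+08)/2 = 1.90445e+08 m.
Circular speeds: v₁ = √(GM/r₁) = 5.93562e+06 m/s, v₂ = √(GM/r₂) = 2.99e+06 m/s.
Transfer speeds (vis-viva v² = GM(2/r − 1/a_t)): v₁ᵗ = 7.49678e+06 m/s, v₂ᵗ = 1.90233e+06 m/s.
(a) ΔV₁ = |v₁ᵗ − v₁| ≈ 1.561e+06 m/s = 1561 km/s.
(b) ΔV₂ = |v₂ − v₂ᵗ| ≈ 1.088e+06 m/s = 1088 km/s.
(c) ΔV_total = ΔV₁ + ΔV₂ ≈ 2.649e+06 m/s = 2649 km/s.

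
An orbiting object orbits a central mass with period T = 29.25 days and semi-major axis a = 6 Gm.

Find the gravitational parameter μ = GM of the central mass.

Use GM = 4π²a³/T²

Convert to SI: T = 29.25 days = 2.5272e+06 s; a = 6 Gm = 6e+09 m.
GM = 4π² · a³ / T².
GM = 4π² · (6e+09)³ / (2.5272e+06)² m³/s² ≈ 1.335e+18 m³/s² = 1.335 × 10^18 m³/s².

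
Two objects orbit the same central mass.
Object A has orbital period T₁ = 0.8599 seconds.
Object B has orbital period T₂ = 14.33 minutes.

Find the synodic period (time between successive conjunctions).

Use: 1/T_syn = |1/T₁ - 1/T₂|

Convert to SI: T₂ = 14.33 minutes = 859.8 s.
T_syn = |T₁ · T₂ / (T₁ − T₂)|.
T_syn = |0.8599 · 859.8 / (0.8599 − 859.8)| s ≈ 0.8608 s = 0.8608 seconds.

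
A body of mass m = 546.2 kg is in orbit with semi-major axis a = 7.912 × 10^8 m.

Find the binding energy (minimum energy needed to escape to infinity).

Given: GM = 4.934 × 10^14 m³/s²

Total orbital energy is E = −GMm/(2a); binding energy is E_bind = −E = GMm/(2a).
E_bind = 4.934e+14 · 546.2 / (2 · 7.912e+08) J ≈ 1.703e+08 J = 170.3 MJ.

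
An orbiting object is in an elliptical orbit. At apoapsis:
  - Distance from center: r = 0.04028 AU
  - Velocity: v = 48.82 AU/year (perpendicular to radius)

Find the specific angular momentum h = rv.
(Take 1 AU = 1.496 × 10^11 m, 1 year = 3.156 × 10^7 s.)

Convert to SI: r = 0.04028 AU = 6.02589e+09 m; v = 48.82 AU/year = 231415 m/s.
With v perpendicular to r, h = r · v.
h = 6.02589e+09 · 231415 m²/s ≈ 1.394e+15 m²/s.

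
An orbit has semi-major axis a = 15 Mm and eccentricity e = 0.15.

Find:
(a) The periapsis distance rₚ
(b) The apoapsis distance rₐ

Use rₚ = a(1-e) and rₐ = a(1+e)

Convert to SI: a = 15 Mm = 1.5e+07 m.
(a) rₚ = a(1 − e) = 1.5e+07 · (1 − 0.15) = 1.5e+07 · 0.85 ≈ 1.275e+07 m = 12.75 Mm.
(b) rₐ = a(1 + e) = 1.5e+07 · (1 + 0.15) = 1.5e+07 · 1.15 ≈ 1.725e+07 m = 17.25 Mm.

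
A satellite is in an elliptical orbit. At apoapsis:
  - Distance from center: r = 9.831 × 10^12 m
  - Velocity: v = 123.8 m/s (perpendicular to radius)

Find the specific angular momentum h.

With v perpendicular to r, h = r · v.
h = 9.831e+12 · 123.8 m²/s ≈ 1.217e+15 m²/s.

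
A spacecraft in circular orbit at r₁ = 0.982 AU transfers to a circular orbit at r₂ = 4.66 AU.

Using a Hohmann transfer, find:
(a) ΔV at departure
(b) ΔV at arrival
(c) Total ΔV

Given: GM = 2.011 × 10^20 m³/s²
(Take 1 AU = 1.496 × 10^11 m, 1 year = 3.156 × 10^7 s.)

Convert to SI: r₁ = 0.982 AU = 1.46907e+11 m; r₂ = 4.66 AU = 6.97136e+11 m.
Transfer semi-major axis: a_t = (r₁ + r₂)/2 = (1.46907e+11 + 6.97136e+11)/2 = 4.22022e+11 m.
Circular speeds: v₁ = √(GM/r₁) = 36998.5 m/s, v₂ = √(GM/r₂) = 16984.3 m/s.
Transfer speeds (vis-viva v² = GM(2/r − 1/a_t)): v₁ᵗ = 47552.8 m/s, v₂ᵗ = 10020.8 m/s.
(a) ΔV₁ = |v₁ᵗ − v₁| ≈ 1.055e+04 m/s = 2.227 AU/year.
(b) ΔV₂ = |v₂ − v₂ᵗ| ≈ 6964 m/s = 1.469 AU/year.
(c) ΔV_total = ΔV₁ + ΔV₂ ≈ 1.752e+04 m/s = 3.696 AU/year.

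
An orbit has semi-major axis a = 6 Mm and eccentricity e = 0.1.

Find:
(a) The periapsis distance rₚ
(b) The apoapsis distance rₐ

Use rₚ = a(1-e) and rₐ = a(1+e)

Convert to SI: a = 6 Mm = 6e+06 m.
(a) rₚ = a(1 − e) = 6e+06 · (1 − 0.1) = 6e+06 · 0.9 ≈ 5.4e+06 m = 5.4 Mm.
(b) rₐ = a(1 + e) = 6e+06 · (1 + 0.1) = 6e+06 · 1.1 ≈ 6.6e+06 m = 6.6 Mm.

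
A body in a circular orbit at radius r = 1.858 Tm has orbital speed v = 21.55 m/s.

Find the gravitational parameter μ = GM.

Convert to SI: r = 1.858 Tm = 1.858e+12 m.
For a circular orbit v² = GM/r, so GM = v² · r.
GM = (21.55)² · 1.858e+12 m³/s² ≈ 8.629e+14 m³/s² = 8.629 × 10^14 m³/s².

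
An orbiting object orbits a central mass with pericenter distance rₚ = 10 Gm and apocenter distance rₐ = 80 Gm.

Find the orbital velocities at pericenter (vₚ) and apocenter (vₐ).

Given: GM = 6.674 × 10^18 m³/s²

Convert to SI: rₚ = 10 Gm = 1e+10 m; rₐ = 80 Gm = 8e+10 m.
Use the vis-viva equation v² = GM(2/r − 1/a) with a = (rₚ + rₐ)/2 = (1e+10 + 8e+10)/2 = 4.5e+10 m.
vₚ = √(GM · (2/rₚ − 1/a)) = √(6.674e+18 · (2/1e+10 − 1/4.5e+10)) m/s ≈ 3.445e+04 m/s = 34.45 km/s.
vₐ = √(GM · (2/rₐ − 1/a)) = √(6.674e+18 · (2/8e+10 − 1/4.5e+10)) m/s ≈ 4306 m/s = 4.306 km/s.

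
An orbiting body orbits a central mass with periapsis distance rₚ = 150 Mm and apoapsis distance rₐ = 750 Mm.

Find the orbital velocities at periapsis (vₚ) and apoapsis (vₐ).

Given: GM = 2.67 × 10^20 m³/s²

Convert to SI: rₚ = 150 Mm = 1.5e+08 m; rₐ = 750 Mm = 7.5e+08 m.
Use the vis-viva equation v² = GM(2/r − 1/a) with a = (rₚ + rₐ)/2 = (1.5e+08 + 7.5e+08)/2 = 4.5e+08 m.
vₚ = √(GM · (2/rₚ − 1/a)) = √(2.67e+20 · (2/1.5e+08 − 1/4.5e+08)) m/s ≈ 1.722e+06 m/s = 1722 km/s.
vₐ = √(GM · (2/rₐ − 1/a)) = √(2.67e+20 · (2/7.5e+08 − 1/4.5e+08)) m/s ≈ 3.445e+05 m/s = 344.5 km/s.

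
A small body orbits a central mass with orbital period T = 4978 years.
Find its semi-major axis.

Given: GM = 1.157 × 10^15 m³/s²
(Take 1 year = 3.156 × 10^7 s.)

Convert to SI: T = 4978 years = 1.57106e+11 s.
Invert Kepler's third law: a = (GM · T² / (4π²))^(1/3).
Substituting T = 1.57106e+11 s and GM = 1.157e+15 m³/s²:
a = (1.157e+15 · (1.57106e+11)² / (4π²))^(1/3) m
a ≈ 8.977e+11 m = 897.7 Gm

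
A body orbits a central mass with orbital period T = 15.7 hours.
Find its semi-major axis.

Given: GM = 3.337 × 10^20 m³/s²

Convert to SI: T = 15.7 hours = 56520 s.
Invert Kepler's third law: a = (GM · T² / (4π²))^(1/3).
Substituting T = 56520 s and GM = 3.337e+20 m³/s²:
a = (3.337e+20 · (56520)² / (4π²))^(1/3) m
a ≈ 3e+09 m = 3 Gm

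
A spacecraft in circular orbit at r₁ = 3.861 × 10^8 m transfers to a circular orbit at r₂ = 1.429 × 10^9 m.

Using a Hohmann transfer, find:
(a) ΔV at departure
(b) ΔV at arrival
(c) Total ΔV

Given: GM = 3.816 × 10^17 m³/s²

Transfer semi-major axis: a_t = (r₁ + r₂)/2 = (3.861e+08 + 1.429e+09)/2 = 9.0755e+08 m.
Circular speeds: v₁ = √(GM/r₁) = 31438 m/s, v₂ = √(GM/r₂) = 16341.4 m/s.
Transfer speeds (vis-viva v² = GM(2/r − 1/a_t)): v₁ᵗ = 39448.9 m/s, v₂ᵗ = 10658.7 m/s.
(a) ΔV₁ = |v₁ᵗ − v₁| ≈ 8011 m/s = 8.011 km/s.
(b) ΔV₂ = |v₂ − v₂ᵗ| ≈ 5683 m/s = 5.683 km/s.
(c) ΔV_total = ΔV₁ + ΔV₂ ≈ 1.369e+04 m/s = 13.69 km/s.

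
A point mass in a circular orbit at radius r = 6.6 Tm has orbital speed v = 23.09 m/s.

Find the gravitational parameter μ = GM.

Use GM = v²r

Convert to SI: r = 6.6 Tm = 6.6e+12 m.
For a circular orbit v² = GM/r, so GM = v² · r.
GM = (23.09)² · 6.6e+12 m³/s² ≈ 3.519e+15 m³/s² = 3.519 × 10^15 m³/s².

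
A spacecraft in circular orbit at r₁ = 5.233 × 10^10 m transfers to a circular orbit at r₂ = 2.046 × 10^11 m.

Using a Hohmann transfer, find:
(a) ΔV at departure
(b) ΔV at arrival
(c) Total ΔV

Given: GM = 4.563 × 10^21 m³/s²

Transfer semi-major axis: a_t = (r₁ + r₂)/2 = (5.233e+10 + 2.046e+11)/2 = 1.28465e+11 m.
Circular speeds: v₁ = √(GM/r₁) = 295291 m/s, v₂ = √(GM/r₂) = 149339 m/s.
Transfer speeds (vis-viva v² = GM(2/r − 1/a_t)): v₁ᵗ = 372658 m/s, v₂ᵗ = 95313.7 m/s.
(a) ΔV₁ = |v₁ᵗ − v₁| ≈ 7.737e+04 m/s = 77.37 km/s.
(b) ΔV₂ = |v₂ − v₂ᵗ| ≈ 5.403e+04 m/s = 54.03 km/s.
(c) ΔV_total = ΔV₁ + ΔV₂ ≈ 1.314e+05 m/s = 131.4 km/s.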